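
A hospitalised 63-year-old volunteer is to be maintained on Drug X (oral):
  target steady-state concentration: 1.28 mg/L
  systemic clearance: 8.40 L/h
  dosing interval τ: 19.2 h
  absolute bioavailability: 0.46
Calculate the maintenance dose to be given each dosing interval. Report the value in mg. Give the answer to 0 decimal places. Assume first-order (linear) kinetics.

At steady state, F × (Dose/τ) = Css × CL.
Dose = Css × CL × τ / F = 1.28 × 8.400 × 19.2 / 0.46 = 448.8 mg

449 mg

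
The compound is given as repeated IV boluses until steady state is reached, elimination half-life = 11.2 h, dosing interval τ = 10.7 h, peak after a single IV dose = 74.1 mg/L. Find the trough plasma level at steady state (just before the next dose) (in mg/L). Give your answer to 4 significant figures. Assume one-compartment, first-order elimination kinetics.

k = ln2 / t½ = 0.693147 / 11.2 = 0.06189 h⁻¹
e^(−kτ) = e^(−0.06189 × 10.7) = 0.5157
Accumulation ratio R = 1 / (1 − e^(−kτ)) = 1 / (1 − 0.5157) = 2.065
Steady-state trough = C₀ × R × e^(−kτ) = 74.1 × 2.065 × 0.5157 = 78.91 mg/L

78.91 mg/L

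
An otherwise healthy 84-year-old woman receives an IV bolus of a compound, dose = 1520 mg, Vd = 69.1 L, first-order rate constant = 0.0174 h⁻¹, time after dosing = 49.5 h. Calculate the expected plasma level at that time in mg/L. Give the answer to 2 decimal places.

9.30 mg/L

C₀ = Dose / Vd = 1520 / 69.1 = 22.00 mg/L
C = C₀ · e^(−k·t) = 22.00 × e^(−0.01740 × 49.5)
  = 22.00 × 0.4226 = 9.297 mg/L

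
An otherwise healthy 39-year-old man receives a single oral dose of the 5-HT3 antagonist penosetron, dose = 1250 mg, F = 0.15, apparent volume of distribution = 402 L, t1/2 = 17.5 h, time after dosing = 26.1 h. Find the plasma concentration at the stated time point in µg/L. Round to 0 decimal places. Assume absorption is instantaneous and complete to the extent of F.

Amount reaching circulation = F × Dose = 0.15 × 1250 = 187.5 mg
C₀ = F·Dose / Vd = 187.5 / 402 = 0.4664 mg/L
k = ln2 / t½ = 0.693147 / 17.5 = 0.03961 h⁻¹
C = C₀ · e^(−k·t) = 0.4664 × e^(−0.03961 × 26.1)
  = 0.4664 × 0.3556 = 0.1659 mg/L
Convert: 0.1659 mg/L × 1000 = 165.9 µg/L

166 µg/L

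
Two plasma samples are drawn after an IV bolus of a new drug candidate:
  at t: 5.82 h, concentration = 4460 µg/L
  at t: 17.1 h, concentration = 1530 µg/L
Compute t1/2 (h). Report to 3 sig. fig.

7.31 h

k = ln(C₁/C₂) / (t₂ − t₁) = ln(4460/1530) / (17.1 − 5.82)
  = 1.070 / 11.28 = 0.09486 h⁻¹
t½ = ln2 / k = 0.693147 / 0.09486 = 7.307 h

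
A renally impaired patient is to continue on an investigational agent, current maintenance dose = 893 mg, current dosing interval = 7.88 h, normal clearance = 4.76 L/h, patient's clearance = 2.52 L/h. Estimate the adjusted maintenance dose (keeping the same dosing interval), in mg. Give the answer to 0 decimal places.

To keep the same average steady-state level, dosing rate must scale with clearance.
CL ratio = 2.52 / 4.76 = 0.5294
New dose (same interval) = 893 × 0.5294 = 472.8 mg

473 mg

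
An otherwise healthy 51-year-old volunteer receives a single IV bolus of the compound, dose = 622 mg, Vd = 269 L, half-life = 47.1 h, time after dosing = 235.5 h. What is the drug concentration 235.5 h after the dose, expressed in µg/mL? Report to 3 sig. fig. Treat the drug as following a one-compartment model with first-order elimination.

0.0723 µg/mL

C₀ = Dose / Vd = 622.0 / 269 = 2.312 mg/L
k = ln2 / t½ = 0.693147 / 47.1 = 0.01472 h⁻¹
t / t½ = 235.5 / 47.1 = 5 half-lives
C = C₀ × (1/2)^5 = 2.312 × 0.03125 = 0.07225 mg/L
(0.07225 mg/L = 0.07225 µg/mL)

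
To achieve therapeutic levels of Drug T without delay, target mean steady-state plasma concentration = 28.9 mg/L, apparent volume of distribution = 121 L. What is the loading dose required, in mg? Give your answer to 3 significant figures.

3500 mg

LD = Css × Vd = 28.9 × 121 = 3497 mg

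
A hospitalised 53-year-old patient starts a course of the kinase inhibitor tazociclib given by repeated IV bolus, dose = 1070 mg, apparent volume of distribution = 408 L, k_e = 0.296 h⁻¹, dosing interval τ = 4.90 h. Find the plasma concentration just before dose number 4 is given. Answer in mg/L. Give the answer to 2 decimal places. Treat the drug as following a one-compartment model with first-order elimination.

0.79 mg/L

C₀ per dose = Dose / Vd = 1070 / 408 = 2.623 mg/L
Fraction remaining after one interval: r = e^(−kτ) = e^(−0.2960 × 4.90) = 0.2345
Before dose 4, 3 doses have been given (aged 1τ, 2τ, 3τ).
C_trough = C₀ × (r + r² + … + r^3) = C₀ × r(1−r^3)/(1−r)
        = 2.623 × 0.2345 × (1 − 0.01290) / (1 − 0.2345) = 0.7932 mg/L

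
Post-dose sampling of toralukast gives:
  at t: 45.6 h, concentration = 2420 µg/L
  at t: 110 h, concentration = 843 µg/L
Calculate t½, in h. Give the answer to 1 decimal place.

k = ln(C₁/C₂) / (t₂ − t₁) = ln(2420/843) / (110 − 45.6)
  = 1.055 / 64.40 = 0.01638 h⁻¹
t½ = ln2 / k = 0.693147 / 0.01638 = 42.32 h

42.3 h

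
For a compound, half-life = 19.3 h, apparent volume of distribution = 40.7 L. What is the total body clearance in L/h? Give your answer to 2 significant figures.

k = ln2 / t½ = 0.693147 / 19.3 = 0.03591 h⁻¹
CL = k × Vd = 0.03591 × 40.7 = 1.462 L/h

1.5 L/h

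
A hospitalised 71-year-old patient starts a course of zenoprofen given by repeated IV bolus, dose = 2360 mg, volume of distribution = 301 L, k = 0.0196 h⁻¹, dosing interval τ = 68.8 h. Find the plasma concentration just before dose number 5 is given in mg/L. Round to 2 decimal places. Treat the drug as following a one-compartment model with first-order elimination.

2.74 mg/L

C₀ per dose = Dose / Vd = 2360 / 301 = 7.841 mg/L
Fraction remaining after one interval: r = e^(−kτ) = e^(−0.01960 × 68.8) = 0.2596
Before dose 5, 4 doses have been given (aged 1τ, 2τ, 3τ, 4τ).
C_trough = C₀ × (r + r² + … + r^4) = C₀ × r(1−r^4)/(1−r)
        = 7.841 × 0.2596 × (1 − 0.004542) / (1 − 0.2596) = 2.737 mg/L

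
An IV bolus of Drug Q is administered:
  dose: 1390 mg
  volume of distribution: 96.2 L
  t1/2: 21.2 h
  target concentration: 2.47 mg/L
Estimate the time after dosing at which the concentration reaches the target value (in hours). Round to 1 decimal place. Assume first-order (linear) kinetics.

C₀ = Dose / Vd = 1390 / 96.2 = 14.45 mg/L
k = ln2 / t½ = 0.693147 / 21.2 = 0.03270 h⁻¹
t = ln(C₀ / C) / k = ln(14.45 / 2.47) / 0.03270
  = ln(5.850) / 0.03270 = 1.766 / 0.03270 = 54.01 h

54.0 h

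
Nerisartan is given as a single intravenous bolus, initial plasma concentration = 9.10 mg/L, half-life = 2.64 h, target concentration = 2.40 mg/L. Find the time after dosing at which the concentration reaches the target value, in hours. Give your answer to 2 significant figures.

5.1 h

k = ln2 / t½ = 0.693147 / 2.64 = 0.2626 h⁻¹
t = ln(C₀ / C) / k = ln(9.100 / 2.40) / 0.2626
  = ln(3.792) / 0.2626 = 1.333 / 0.2626 = 5.076 h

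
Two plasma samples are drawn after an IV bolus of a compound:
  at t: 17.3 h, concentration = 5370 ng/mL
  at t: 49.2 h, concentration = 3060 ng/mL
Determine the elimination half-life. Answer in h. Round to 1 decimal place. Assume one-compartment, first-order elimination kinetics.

k = ln(C₁/C₂) / (t₂ − t₁) = ln(5370/3060) / (49.2 − 17.3)
  = 0.5624 / 31.90 = 0.01763 h⁻¹
t½ = ln2 / k = 0.693147 / 0.01763 = 39.32 h

39.3 h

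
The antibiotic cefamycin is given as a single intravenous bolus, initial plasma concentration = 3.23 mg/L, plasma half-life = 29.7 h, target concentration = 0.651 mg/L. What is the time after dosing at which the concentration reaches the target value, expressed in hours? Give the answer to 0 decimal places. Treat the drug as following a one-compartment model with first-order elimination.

69 h

k = ln2 / t½ = 0.693147 / 29.7 = 0.02334 h⁻¹
t = ln(C₀ / C) / k = ln(3.230 / 0.651) / 0.02334
  = ln(4.962) / 0.02334 = 1.602 / 0.02334 = 68.64 h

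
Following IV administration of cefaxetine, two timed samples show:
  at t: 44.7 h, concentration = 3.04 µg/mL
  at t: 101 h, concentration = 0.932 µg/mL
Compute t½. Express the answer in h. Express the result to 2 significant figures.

k = ln(C₁/C₂) / (t₂ − t₁) = ln(3.04/0.932) / (101 − 44.7)
  = 1.182 / 56.30 = 0.02099 h⁻¹
t½ = ln2 / k = 0.693147 / 0.02099 = 33.02 h

33 h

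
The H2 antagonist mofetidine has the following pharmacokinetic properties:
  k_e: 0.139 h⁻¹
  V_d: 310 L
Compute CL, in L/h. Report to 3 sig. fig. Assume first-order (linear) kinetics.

CL = k × Vd = 0.139 × 310 = 43.09 L/h

43.1 L/h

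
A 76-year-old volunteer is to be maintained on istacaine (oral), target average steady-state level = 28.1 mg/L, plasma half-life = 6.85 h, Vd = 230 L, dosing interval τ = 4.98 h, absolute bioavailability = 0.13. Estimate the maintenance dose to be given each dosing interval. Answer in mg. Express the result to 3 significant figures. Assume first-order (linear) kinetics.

25100 mg

k = ln2 / t½ = 0.693147 / 6.85 = 0.1012 h⁻¹
CL = k × Vd = 0.1012 × 230 = 23.28 L/h
At steady state, F × (Dose/τ) = Css × CL.
Dose = Css × CL × τ / F = 28.1 × 23.28 × 4.98 / 0.13 = 25060 mg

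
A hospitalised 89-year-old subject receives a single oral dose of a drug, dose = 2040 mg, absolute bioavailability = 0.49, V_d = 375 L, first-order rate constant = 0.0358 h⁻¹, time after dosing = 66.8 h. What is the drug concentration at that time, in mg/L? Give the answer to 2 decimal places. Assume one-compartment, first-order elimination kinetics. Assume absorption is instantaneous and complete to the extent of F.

0.24 mg/L

Amount reaching circulation = F × Dose = 0.49 × 2040 = 999.6 mg
C₀ = F·Dose / Vd = 999.6 / 375 = 2.666 mg/L
C = C₀ · e^(−k·t) = 2.666 × e^(−0.03580 × 66.8)
  = 2.666 × 0.09150 = 0.2439 mg/L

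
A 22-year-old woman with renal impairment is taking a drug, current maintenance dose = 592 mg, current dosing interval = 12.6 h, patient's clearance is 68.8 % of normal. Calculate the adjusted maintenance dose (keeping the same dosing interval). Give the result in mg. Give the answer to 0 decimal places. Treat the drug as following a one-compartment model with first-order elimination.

To keep the same average steady-state level, dosing rate must scale with clearance.
CL ratio = 68.8 / 100 = 0.6880
New dose (same interval) = 592 × 0.6880 = 407.3 mg

407 mg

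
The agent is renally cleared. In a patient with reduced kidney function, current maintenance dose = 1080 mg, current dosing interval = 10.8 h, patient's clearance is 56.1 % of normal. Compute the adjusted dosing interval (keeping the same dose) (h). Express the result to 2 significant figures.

19 h

To keep the same average steady-state level, dosing rate must scale with clearance.
CL ratio = 56.1 / 100 = 0.5610
New interval (same dose) = 10.8 / 0.5610 = 19.25 h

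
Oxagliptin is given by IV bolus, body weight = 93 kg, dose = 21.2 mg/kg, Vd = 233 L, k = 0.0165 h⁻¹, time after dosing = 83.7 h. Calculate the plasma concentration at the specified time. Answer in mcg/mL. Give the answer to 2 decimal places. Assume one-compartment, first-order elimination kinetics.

Total dose = 21.2 × 93 = 1972 mg
C₀ = Dose / Vd = 1972 / 233 = 8.464 mg/L
C = C₀ · e^(−k·t) = 8.464 × e^(−0.01650 × 83.7)
  = 8.464 × 0.2513 = 2.127 mg/L
(2.127 mg/L = 2.127 mcg/mL)

2.13 mcg/mL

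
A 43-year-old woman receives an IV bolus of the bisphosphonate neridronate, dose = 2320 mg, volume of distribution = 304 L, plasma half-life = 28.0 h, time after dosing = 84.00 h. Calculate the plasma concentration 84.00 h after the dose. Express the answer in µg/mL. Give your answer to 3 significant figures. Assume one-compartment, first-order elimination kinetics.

C₀ = Dose / Vd = 2320 / 304 = 7.632 mg/L
k = ln2 / t½ = 0.693147 / 28.0 = 0.02476 h⁻¹
t / t½ = 84.00 / 28.0 = 3 half-lives
C = C₀ × (1/2)^3 = 7.632 × 0.1250 = 0.9540 mg/L
(0.9540 mg/L = 0.9540 µg/mL)

0.954 µg/mL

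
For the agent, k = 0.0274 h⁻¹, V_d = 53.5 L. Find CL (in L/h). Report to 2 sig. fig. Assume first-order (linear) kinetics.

1.5 L/h

CL = k × Vd = 0.0274 × 53.5 = 1.466 L/h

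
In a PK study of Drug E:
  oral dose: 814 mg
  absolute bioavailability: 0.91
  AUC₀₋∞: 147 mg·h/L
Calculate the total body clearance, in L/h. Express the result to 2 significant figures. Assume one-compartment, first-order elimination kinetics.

5.0 L/h

CL = F·Dose / AUC = 0.91 × 814 / 147 = 5.039 L/h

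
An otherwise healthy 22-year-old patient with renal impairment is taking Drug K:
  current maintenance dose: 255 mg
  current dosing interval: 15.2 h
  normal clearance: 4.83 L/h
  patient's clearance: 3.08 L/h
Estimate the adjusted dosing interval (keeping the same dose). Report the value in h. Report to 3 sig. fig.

To keep the same average steady-state level, dosing rate must scale with clearance.
CL ratio = 3.08 / 4.83 = 0.6377
New interval (same dose) = 15.2 / 0.6377 = 23.84 h

23.8 h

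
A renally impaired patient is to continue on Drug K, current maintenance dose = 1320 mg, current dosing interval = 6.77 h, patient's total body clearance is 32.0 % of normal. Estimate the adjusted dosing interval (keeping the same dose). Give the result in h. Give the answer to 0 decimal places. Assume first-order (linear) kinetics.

21 h

To keep the same average steady-state level, dosing rate must scale with clearance.
CL ratio = 32.0 / 100 = 0.3200
New interval (same dose) = 6.77 / 0.3200 = 21.16 h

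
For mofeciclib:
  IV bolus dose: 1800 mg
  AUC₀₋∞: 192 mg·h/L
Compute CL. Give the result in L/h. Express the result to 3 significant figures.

CL = Dose / AUC = 1800 / 192 = 9.375 L/h

9.38 L/h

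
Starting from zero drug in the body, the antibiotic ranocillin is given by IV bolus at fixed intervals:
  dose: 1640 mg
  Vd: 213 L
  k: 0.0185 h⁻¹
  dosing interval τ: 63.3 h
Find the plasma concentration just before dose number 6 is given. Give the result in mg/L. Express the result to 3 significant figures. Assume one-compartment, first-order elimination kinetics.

C₀ per dose = Dose / Vd = 1640 / 213 = 7.700 mg/L
Fraction remaining after one interval: r = e^(−kτ) = e^(−0.01850 × 63.3) = 0.3100
Before dose 6, 5 doses have been given (aged 1τ, 2τ, 3τ, 4τ, 5τ).
C_trough = C₀ × (r + r² + … + r^5) = C₀ × r(1−r^5)/(1−r)
        = 7.700 × 0.3100 × (1 − 0.002863) / (1 − 0.3100) = 3.450 mg/L

3.45 mg/L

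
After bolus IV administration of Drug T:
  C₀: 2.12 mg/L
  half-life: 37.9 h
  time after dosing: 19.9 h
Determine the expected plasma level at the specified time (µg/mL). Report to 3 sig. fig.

1.47 µg/mL

k = ln2 / t½ = 0.693147 / 37.9 = 0.01829 h⁻¹
C = C₀ · e^(−k·t) = 2.120 × e^(−0.01829 × 19.9)
  = 2.120 × 0.6949 = 1.473 mg/L
(1.473 mg/L = 1.473 µg/mL)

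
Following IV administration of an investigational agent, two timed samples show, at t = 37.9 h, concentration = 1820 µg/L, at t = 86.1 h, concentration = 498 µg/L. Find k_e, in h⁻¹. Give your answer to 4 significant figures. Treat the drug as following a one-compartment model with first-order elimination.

0.02689 h⁻¹

k = ln(C₁/C₂) / (t₂ − t₁) = ln(1820/498) / (86.1 − 37.9)
  = 1.296 / 48.20 = 0.02689 h⁻¹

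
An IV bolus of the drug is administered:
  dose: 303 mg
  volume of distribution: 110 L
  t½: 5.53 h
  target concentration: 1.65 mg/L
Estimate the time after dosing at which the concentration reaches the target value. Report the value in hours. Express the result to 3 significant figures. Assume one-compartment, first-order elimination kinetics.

C₀ = Dose / Vd = 303.0 / 110 = 2.755 mg/L
k = ln2 / t½ = 0.693147 / 5.53 = 0.1253 h⁻¹
t = ln(C₀ / C) / k = ln(2.755 / 1.65) / 0.1253
  = ln(1.670) / 0.1253 = 0.5128 / 0.1253 = 4.093 h

4.09 h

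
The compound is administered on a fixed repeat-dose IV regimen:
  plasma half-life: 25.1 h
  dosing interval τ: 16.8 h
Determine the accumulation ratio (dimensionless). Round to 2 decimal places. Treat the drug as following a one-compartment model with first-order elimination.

2.69

k = ln2 / t½ = 0.693147 / 25.1 = 0.02762 h⁻¹
e^(−kτ) = e^(−0.02762 × 16.8) = 0.6288
Accumulation ratio R = 1 / (1 − e^(−kτ)) = 1 / (1 − 0.6288) = 2.694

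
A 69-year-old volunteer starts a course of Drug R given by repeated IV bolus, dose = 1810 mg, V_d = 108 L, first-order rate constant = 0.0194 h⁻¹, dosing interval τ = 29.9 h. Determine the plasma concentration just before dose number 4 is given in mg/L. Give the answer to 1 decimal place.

17.6 mg/L

C₀ per dose = Dose / Vd = 1810 / 108 = 16.76 mg/L
Fraction remaining after one interval: r = e^(−kτ) = e^(−0.01940 × 29.9) = 0.5599
Before dose 4, 3 doses have been given (aged 1τ, 2τ, 3τ).
C_trough = C₀ × (r + r² + … + r^3) = C₀ × r(1−r^3)/(1−r)
        = 16.76 × 0.5599 × (1 − 0.1755) / (1 − 0.5599) = 17.58 mg/L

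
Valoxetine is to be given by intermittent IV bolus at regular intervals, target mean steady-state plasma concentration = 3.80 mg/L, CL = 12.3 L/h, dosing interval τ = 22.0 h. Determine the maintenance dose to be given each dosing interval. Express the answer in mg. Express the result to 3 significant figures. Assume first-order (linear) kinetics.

1030 mg

At steady state, Dose/τ = Css × CL.
Dose = Css × CL × τ = 3.80 × 12.30 × 22.0 = 1028 mg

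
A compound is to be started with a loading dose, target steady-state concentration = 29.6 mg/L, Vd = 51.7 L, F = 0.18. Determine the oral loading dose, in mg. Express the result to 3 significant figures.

LD = Css × Vd / F = 29.6 × 51.7 / 0.18 = 8502 mg

8500 mg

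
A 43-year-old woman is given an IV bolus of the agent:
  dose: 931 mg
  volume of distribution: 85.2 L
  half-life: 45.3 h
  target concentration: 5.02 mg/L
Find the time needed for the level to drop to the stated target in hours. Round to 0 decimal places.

C₀ = Dose / Vd = 931.0 / 85.2 = 10.93 mg/L
k = ln2 / t½ = 0.693147 / 45.3 = 0.01530 h⁻¹
t = ln(C₀ / C) / k = ln(10.93 / 5.02) / 0.01530
  = ln(2.177) / 0.01530 = 0.7779 / 0.01530 = 50.84 h

51 h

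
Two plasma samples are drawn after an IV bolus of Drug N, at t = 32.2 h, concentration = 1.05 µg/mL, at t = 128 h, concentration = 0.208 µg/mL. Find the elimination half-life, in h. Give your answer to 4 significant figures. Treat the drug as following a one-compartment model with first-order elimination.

41.01 h

k = ln(C₁/C₂) / (t₂ − t₁) = ln(1.05/0.208) / (128 − 32.2)
  = 1.619 / 95.80 = 0.01690 h⁻¹
t½ = ln2 / k = 0.693147 / 0.01690 = 41.01 h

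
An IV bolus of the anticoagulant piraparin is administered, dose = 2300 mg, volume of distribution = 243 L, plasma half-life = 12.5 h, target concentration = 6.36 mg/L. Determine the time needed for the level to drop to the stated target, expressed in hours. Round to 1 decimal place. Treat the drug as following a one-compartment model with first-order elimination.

7.2 h

C₀ = Dose / Vd = 2300 / 243 = 9.465 mg/L
k = ln2 / t½ = 0.693147 / 12.5 = 0.05545 h⁻¹
t = ln(C₀ / C) / k = ln(9.465 / 6.36) / 0.05545
  = ln(1.488) / 0.05545 = 0.3974 / 0.05545 = 7.167 h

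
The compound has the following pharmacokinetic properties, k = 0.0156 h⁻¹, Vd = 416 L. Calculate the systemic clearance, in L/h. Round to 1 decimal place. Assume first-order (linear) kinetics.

6.5 L/h

CL = k × Vd = 0.0156 × 416 = 6.490 L/h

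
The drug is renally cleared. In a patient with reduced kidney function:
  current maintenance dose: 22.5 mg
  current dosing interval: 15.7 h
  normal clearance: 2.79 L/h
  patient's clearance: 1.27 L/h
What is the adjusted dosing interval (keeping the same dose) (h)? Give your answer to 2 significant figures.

To keep the same average steady-state level, dosing rate must scale with clearance.
CL ratio = 1.27 / 2.79 = 0.4552
New interval (same dose) = 15.7 / 0.4552 = 34.49 h

34 h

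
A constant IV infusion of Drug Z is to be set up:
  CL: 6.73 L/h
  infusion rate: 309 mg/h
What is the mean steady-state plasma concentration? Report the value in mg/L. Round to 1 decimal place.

At steady state Css = R₀ / CL = 309 / 6.730 = 45.91 mg/L

45.9 mg/L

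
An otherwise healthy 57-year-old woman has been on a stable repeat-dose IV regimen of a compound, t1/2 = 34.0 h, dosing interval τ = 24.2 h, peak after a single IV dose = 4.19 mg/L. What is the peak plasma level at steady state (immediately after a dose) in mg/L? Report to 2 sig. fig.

k = ln2 / t½ = 0.693147 / 34.0 = 0.02039 h⁻¹
e^(−kτ) = e^(−0.02039 × 24.2) = 0.6105
Accumulation ratio R = 1 / (1 − e^(−kτ)) = 1 / (1 − 0.6105) = 2.567
Steady-state peak = C₀ × R = 4.19 × 2.567 = 10.76 mg/L

11 mg/L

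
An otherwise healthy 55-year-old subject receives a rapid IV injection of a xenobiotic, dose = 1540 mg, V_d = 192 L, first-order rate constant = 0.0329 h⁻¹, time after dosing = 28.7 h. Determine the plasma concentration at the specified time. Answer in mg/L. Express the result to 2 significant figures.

3.1 mg/L

C₀ = Dose / Vd = 1540 / 192 = 8.021 mg/L
C = C₀ · e^(−k·t) = 8.021 × e^(−0.03290 × 28.7)
  = 8.021 × 0.3890 = 3.120 mg/L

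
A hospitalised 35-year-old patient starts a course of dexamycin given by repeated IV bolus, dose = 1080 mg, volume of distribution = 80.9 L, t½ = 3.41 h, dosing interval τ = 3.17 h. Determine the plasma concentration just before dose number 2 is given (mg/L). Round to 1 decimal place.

7.0 mg/L

C₀ per dose = Dose / Vd = 1080 / 80.9 = 13.35 mg/L
k = ln2 / t½ = 0.693147 / 3.41 = 0.2033 h⁻¹
Fraction remaining after one interval: r = e^(−kτ) = e^(−0.2033 × 3.17) = 0.5249
Before dose 2, 1 dose has been given (aged 1τ).
C_trough = C₀ × r = 13.35 × 0.5249 = 7.007 mg/L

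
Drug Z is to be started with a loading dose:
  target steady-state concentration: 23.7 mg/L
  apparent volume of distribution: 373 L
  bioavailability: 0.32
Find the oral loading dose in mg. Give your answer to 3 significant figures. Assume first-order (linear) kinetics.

LD = Css × Vd / F = 23.7 × 373 / 0.32 = 27630 mg

27600 mg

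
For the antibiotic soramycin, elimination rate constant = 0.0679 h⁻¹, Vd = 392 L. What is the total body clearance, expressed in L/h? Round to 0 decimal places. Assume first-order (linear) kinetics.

27 L/h

CL = k × Vd = 0.0679 × 392 = 26.62 L/h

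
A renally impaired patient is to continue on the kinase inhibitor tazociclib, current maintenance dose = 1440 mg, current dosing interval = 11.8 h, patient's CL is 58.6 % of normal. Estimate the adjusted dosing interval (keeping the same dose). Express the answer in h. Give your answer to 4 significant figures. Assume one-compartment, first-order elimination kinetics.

20.14 h

To keep the same average steady-state level, dosing rate must scale with clearance.
CL ratio = 58.6 / 100 = 0.5860
New interval (same dose) = 11.8 / 0.5860 = 20.14 h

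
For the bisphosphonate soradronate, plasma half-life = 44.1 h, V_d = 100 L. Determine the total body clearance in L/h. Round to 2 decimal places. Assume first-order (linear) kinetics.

1.57 L/h

k = ln2 / t½ = 0.693147 / 44.1 = 0.01572 h⁻¹
CL = k × Vd = 0.01572 × 100 = 1.572 L/h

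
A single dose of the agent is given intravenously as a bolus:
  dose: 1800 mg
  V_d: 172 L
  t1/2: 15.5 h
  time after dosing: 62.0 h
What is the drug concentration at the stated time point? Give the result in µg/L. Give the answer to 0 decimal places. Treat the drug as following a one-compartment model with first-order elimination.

C₀ = Dose / Vd = 1800 / 172 = 10.47 mg/L
k = ln2 / t½ = 0.693147 / 15.5 = 0.04472 h⁻¹
C = C₀ · e^(−k·t) = 10.47 × e^(−0.04472 × 62.0)
  = 10.47 × 0.06250 = 0.6544 mg/L
Convert: 0.6544 mg/L × 1000 = 654.4 µg/L

654 µg/L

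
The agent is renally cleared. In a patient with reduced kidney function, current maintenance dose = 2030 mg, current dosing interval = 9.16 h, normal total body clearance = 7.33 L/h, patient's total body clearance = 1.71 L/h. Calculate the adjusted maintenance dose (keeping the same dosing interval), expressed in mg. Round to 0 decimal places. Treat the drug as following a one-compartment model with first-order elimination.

To keep the same average steady-state level, dosing rate must scale with clearance.
CL ratio = 1.71 / 7.33 = 0.2333
New dose (same interval) = 2030 × 0.2333 = 473.6 mg

474 mg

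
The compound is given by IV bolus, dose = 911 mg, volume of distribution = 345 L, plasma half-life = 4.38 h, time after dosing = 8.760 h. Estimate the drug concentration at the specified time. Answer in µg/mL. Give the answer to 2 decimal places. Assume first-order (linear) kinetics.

0.66 µg/mL

C₀ = Dose / Vd = 911.0 / 345 = 2.641 mg/L
k = ln2 / t½ = 0.693147 / 4.38 = 0.1583 h⁻¹
t / t½ = 8.760 / 4.38 = 2 half-lives
C = C₀ × (1/2)^2 = 2.641 × 0.2500 = 0.6603 mg/L
(0.6603 mg/L = 0.6603 µg/mL)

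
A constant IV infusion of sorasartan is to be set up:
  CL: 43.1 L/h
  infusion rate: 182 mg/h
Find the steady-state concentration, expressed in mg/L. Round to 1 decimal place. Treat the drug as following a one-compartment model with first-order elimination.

4.2 mg/L

At steady state Css = R₀ / CL = 182 / 43.10 = 4.223 mg/L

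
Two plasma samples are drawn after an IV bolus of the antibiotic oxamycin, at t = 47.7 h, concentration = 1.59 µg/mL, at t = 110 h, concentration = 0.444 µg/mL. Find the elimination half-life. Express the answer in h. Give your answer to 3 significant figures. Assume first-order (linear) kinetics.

33.9 h

k = ln(C₁/C₂) / (t₂ − t₁) = ln(1.59/0.444) / (110 − 47.7)
  = 1.276 / 62.30 = 0.02048 h⁻¹
t½ = ln2 / k = 0.693147 / 0.02048 = 33.85 h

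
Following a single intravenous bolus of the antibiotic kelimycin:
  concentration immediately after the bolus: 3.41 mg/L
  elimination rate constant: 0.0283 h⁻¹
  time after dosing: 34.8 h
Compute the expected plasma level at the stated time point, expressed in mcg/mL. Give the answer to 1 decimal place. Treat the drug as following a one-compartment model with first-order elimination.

C = C₀ · e^(−k·t) = 3.410 × e^(−0.02830 × 34.8)
  = 3.410 × 0.3735 = 1.274 mg/L
(1.274 mg/L = 1.274 mcg/mL)

1.3 mcg/mL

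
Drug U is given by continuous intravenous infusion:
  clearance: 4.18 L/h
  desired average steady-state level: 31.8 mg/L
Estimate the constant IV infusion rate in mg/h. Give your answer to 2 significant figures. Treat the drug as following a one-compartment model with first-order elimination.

130 mg/h

At steady state, infusion rate R₀ = Css × CL = 31.8 × 4.180 = 132.9 mg/h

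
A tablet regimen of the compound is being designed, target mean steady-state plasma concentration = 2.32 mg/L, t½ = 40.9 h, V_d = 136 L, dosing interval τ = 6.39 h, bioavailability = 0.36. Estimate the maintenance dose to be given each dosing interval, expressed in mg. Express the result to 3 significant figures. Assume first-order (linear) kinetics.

94.9 mg

k = ln2 / t½ = 0.693147 / 40.9 = 0.01695 h⁻¹
CL = k × Vd = 0.01695 × 136 = 2.305 L/h
At steady state, F × (Dose/τ) = Css × CL.
Dose = Css × CL × τ / F = 2.32 × 2.305 × 6.39 / 0.36 = 94.92 mg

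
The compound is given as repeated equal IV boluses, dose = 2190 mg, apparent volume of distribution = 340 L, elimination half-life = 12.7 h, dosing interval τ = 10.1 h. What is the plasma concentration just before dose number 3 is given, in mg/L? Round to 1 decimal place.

5.9 mg/L

C₀ per dose = Dose / Vd = 2190 / 340 = 6.441 mg/L
k = ln2 / t½ = 0.693147 / 12.7 = 0.05458 h⁻¹
Fraction remaining after one interval: r = e^(−kτ) = e^(−0.05458 × 10.1) = 0.5762
Before dose 3, 2 doses have been given (aged 1τ, 2τ).
C_trough = C₀ × (r + r²) = 6.441 × (0.5762 + 0.3320) = 5.850 mg/L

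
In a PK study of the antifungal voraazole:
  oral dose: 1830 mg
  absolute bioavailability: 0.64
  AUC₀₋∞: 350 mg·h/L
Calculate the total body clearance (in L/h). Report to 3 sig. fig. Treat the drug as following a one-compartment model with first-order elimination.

CL = F·Dose / AUC = 0.64 × 1830 / 350 = 3.346 L/h

3.35 L/h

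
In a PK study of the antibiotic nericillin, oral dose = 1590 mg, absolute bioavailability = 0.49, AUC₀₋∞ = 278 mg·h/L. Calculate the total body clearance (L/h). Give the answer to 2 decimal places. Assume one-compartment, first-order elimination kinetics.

CL = F·Dose / AUC = 0.49 × 1590 / 278 = 2.803 L/h

2.80 L/h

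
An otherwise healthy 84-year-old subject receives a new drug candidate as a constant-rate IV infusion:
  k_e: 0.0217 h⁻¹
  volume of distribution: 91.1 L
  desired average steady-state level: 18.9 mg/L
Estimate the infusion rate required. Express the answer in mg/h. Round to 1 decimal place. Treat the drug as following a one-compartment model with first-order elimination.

CL = k × Vd = 0.02170 × 91.1 = 1.977 L/h
At steady state, infusion rate R₀ = Css × CL = 18.9 × 1.977 = 37.37 mg/h

37.4 mg/h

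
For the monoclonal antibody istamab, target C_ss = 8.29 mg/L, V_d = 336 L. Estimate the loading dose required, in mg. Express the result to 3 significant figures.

2790 mg

LD = Css × Vd = 8.29 × 336 = 2785 mg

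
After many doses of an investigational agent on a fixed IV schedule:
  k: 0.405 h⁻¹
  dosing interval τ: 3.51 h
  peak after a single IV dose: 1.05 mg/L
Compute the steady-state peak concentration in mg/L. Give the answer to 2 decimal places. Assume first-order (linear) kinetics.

1.38 mg/L

e^(−kτ) = e^(−0.4050 × 3.51) = 0.2413
Accumulation ratio R = 1 / (1 − e^(−kτ)) = 1 / (1 − 0.2413) = 1.318
Steady-state peak = C₀ × R = 1.05 × 1.318 = 1.384 mg/L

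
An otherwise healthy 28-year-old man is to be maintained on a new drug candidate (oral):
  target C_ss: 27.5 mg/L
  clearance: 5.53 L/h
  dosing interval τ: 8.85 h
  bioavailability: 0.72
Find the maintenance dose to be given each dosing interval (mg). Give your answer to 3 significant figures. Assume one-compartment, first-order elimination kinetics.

1870 mg

At steady state, F × (Dose/τ) = Css × CL.
Dose = Css × CL × τ / F = 27.5 × 5.530 × 8.85 / 0.72 = 1869 mg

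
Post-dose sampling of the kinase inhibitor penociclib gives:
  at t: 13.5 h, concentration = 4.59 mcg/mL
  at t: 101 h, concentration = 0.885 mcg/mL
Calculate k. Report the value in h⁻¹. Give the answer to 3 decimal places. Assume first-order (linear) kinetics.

k = ln(C₁/C₂) / (t₂ − t₁) = ln(4.59/0.885) / (101 − 13.5)
  = 1.646 / 87.50 = 0.01881 h⁻¹

0.019 h⁻¹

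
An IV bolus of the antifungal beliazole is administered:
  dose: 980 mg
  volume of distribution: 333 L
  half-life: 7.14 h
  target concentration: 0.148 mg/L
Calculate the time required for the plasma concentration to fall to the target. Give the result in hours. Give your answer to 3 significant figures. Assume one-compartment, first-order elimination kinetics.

30.8 h

C₀ = Dose / Vd = 980.0 / 333 = 2.943 mg/L
k = ln2 / t½ = 0.693147 / 7.14 = 0.09708 h⁻¹
t = ln(C₀ / C) / k = ln(2.943 / 0.148) / 0.09708
  = ln(19.89) / 0.09708 = 2.990 / 0.09708 = 30.80 h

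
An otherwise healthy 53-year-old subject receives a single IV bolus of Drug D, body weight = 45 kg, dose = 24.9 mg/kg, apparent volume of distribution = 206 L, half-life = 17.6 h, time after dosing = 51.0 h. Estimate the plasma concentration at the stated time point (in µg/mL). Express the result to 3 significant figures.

0.730 µg/mL

Total dose = 24.9 × 45 = 1121 mg
C₀ = Dose / Vd = 1121 / 206 = 5.442 mg/L
k = ln2 / t½ = 0.693147 / 17.6 = 0.03938 h⁻¹
C = C₀ · e^(−k·t) = 5.442 × e^(−0.03938 × 51.0)
  = 5.442 × 0.1342 = 0.7303 mg/L
(0.7303 mg/L = 0.7303 µg/mL)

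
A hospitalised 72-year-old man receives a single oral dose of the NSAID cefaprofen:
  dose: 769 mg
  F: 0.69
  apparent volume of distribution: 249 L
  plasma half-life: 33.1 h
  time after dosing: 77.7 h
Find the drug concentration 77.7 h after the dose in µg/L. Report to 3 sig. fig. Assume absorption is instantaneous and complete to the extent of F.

Amount reaching circulation = F × Dose = 0.69 × 769.0 = 530.6 mg
C₀ = F·Dose / Vd = 530.6 / 249 = 2.131 mg/L
k = ln2 / t½ = 0.693147 / 33.1 = 0.02094 h⁻¹
C = C₀ · e^(−k·t) = 2.131 × e^(−0.02094 × 77.7)
  = 2.131 × 0.1965 = 0.4187 mg/L
Convert: 0.4187 mg/L × 1000 = 418.7 µg/L

419 µg/L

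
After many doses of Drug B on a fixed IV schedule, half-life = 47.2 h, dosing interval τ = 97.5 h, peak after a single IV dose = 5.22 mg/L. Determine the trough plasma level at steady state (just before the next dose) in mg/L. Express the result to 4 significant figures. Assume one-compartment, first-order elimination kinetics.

1.638 mg/L

k = ln2 / t½ = 0.693147 / 47.2 = 0.01469 h⁻¹
e^(−kτ) = e^(−0.01469 × 97.5) = 0.2388
Accumulation ratio R = 1 / (1 − e^(−kτ)) = 1 / (1 − 0.2388) = 1.314
Steady-state trough = C₀ × R × e^(−kτ) = 5.22 × 1.314 × 0.2388 = 1.638 mg/L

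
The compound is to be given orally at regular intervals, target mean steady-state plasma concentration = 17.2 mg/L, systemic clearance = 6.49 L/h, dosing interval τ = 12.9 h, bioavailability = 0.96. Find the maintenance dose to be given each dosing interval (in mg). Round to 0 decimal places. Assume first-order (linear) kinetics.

1500 mg

At steady state, F × (Dose/τ) = Css × CL.
Dose = Css × CL × τ / F = 17.2 × 6.490 × 12.9 / 0.96 = 1500 mg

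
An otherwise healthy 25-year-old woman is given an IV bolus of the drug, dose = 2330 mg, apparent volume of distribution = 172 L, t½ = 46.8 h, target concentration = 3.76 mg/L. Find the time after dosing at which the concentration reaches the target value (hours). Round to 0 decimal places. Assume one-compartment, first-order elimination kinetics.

C₀ = Dose / Vd = 2330 / 172 = 13.55 mg/L
k = ln2 / t½ = 0.693147 / 46.8 = 0.01481 h⁻¹
t = ln(C₀ / C) / k = ln(13.55 / 3.76) / 0.01481
  = ln(3.604) / 0.01481 = 1.282 / 0.01481 = 86.56 h

87 h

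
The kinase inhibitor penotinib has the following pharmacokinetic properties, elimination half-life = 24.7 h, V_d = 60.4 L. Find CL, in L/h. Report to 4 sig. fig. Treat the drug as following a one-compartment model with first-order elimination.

1.695 L/h

k = ln2 / t½ = 0.693147 / 24.7 = 0.02806 h⁻¹
CL = k × Vd = 0.02806 × 60.4 = 1.695 L/h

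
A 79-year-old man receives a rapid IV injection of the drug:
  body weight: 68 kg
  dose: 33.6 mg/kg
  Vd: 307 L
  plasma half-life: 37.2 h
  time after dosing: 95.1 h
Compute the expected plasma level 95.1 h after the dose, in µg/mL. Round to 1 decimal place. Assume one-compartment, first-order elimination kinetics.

1.3 µg/mL

Total dose = 33.6 × 68 = 2285 mg
C₀ = Dose / Vd = 2285 / 307 = 7.443 mg/L
k = ln2 / t½ = 0.693147 / 37.2 = 0.01863 h⁻¹
C = C₀ · e^(−k·t) = 7.443 × e^(−0.01863 × 95.1)
  = 7.443 × 0.1700 = 1.265 mg/L
(1.265 mg/L = 1.265 µg/mL)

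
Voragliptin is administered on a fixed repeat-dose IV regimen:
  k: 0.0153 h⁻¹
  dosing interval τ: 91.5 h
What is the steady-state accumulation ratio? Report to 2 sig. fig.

e^(−kτ) = e^(−0.01530 × 91.5) = 0.2466
Accumulation ratio R = 1 / (1 − e^(−kτ)) = 1 / (1 − 0.2466) = 1.327

1.3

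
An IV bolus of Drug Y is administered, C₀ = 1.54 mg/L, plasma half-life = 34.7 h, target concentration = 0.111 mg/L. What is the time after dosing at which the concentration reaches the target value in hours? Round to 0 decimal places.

k = ln2 / t½ = 0.693147 / 34.7 = 0.01998 h⁻¹
t = ln(C₀ / C) / k = ln(1.540 / 0.111) / 0.01998
  = ln(13.87) / 0.01998 = 2.630 / 0.01998 = 131.6 h

132 h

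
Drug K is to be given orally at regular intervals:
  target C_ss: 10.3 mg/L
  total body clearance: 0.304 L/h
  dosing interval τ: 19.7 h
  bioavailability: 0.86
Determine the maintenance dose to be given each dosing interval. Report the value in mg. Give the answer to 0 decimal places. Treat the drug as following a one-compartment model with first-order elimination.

At steady state, F × (Dose/τ) = Css × CL.
Dose = Css × CL × τ / F = 10.3 × 0.3040 × 19.7 / 0.86 = 71.73 mg

72 mg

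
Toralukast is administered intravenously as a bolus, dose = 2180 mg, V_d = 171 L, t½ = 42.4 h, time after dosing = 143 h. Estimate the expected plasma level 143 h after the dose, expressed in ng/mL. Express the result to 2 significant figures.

1200 ng/mL

C₀ = Dose / Vd = 2180 / 171 = 12.75 mg/L
k = ln2 / t½ = 0.693147 / 42.4 = 0.01635 h⁻¹
C = C₀ · e^(−k·t) = 12.75 × e^(−0.01635 × 143)
  = 12.75 × 0.09652 = 1.231 mg/L
Convert: 1.231 mg/L × 1000 = 1231 ng/mL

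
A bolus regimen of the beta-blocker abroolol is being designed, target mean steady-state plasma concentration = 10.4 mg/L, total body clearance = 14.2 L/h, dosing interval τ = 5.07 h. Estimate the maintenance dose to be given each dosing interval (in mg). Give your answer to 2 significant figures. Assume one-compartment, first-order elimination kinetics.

750 mg

At steady state, Dose/τ = Css × CL.
Dose = Css × CL × τ = 10.4 × 14.20 × 5.07 = 748.7 mg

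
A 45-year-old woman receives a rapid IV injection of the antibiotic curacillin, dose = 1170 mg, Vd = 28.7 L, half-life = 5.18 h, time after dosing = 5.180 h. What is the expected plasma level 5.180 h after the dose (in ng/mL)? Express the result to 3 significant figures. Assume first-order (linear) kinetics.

C₀ = Dose / Vd = 1170 / 28.7 = 40.77 mg/L
k = ln2 / t½ = 0.693147 / 5.18 = 0.1338 h⁻¹
t / t½ = 5.180 / 5.18 = 1 half-lives
C = C₀ × (1/2)^1 = 40.77 × 0.5000 = 20.39 mg/L
Convert: 20.39 mg/L × 1000 = 20390 ng/mL

20400 ng/mL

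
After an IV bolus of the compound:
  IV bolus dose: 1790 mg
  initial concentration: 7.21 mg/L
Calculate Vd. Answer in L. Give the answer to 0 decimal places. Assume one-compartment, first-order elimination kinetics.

248 L

Vd = Dose / C₀ = 1790 / 7.21 = 248.3 L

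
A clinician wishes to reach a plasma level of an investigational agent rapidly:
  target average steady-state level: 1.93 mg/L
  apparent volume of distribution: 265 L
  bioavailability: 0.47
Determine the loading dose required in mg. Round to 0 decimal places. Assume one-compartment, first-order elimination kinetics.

LD = Css × Vd / F = 1.93 × 265 / 0.47 = 1088 mg

1088 mg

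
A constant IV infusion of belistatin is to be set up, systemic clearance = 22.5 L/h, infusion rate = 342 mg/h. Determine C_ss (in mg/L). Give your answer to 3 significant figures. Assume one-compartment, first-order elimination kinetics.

15.2 mg/L

At steady state Css = R₀ / CL = 342 / 22.50 = 15.20 mg/L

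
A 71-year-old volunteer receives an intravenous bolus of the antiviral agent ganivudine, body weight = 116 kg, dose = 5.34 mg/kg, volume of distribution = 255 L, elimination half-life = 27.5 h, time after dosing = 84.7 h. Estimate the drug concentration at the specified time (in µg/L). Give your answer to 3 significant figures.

287 µg/L

Total dose = 5.34 × 116 = 619.4 mg
C₀ = Dose / Vd = 619.4 / 255 = 2.429 mg/L
k = ln2 / t½ = 0.693147 / 27.5 = 0.02521 h⁻¹
C = C₀ · e^(−k·t) = 2.429 × e^(−0.02521 × 84.7)
  = 2.429 × 0.1182 = 0.2871 mg/L
Convert: 0.2871 mg/L × 1000 = 287.1 µg/L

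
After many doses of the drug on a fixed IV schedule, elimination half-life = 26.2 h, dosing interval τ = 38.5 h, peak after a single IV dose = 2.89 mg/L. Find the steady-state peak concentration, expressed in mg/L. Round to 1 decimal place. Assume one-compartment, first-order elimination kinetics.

k = ln2 / t½ = 0.693147 / 26.2 = 0.02646 h⁻¹
e^(−kτ) = e^(−0.02646 × 38.5) = 0.3611
Accumulation ratio R = 1 / (1 − e^(−kτ)) = 1 / (1 − 0.3611) = 1.565
Steady-state peak = C₀ × R = 2.89 × 1.565 = 4.523 mg/L

4.5 mg/L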